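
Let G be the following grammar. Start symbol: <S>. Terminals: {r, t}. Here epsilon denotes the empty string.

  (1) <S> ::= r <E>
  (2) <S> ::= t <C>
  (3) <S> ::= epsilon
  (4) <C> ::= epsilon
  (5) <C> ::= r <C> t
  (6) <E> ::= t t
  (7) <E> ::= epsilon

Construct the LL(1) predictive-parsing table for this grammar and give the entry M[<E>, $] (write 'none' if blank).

FIRST(<S>) = {epsilon, r, t}
FIRST(<C>) = {epsilon, r}
FIRST(<E>) = {epsilon, t}
FOLLOW(<S>) includes $ since <S> is the start symbol.
FOLLOW(<S>): <S> appears on no right-hand side. Thus FOLLOW(<S>) = {$}.
FOLLOW(<E>): in <S>::=r <E>, the suffix after <E> is empty, so FOLLOW(<E>) ⊇ FOLLOW(<S>) = {$}. Thus FOLLOW(<E>) = {$}.
For <E> ::= t t: FIRST(t t) = {t}, so it goes in M[<E>, t] for t ∈ {t}.
For <E> ::= epsilon: FIRST(epsilon) = {epsilon}, so it goes in M[<E>, t] for t ∈ {}; since epsilon ∈ FIRST, also for every t ∈ FOLLOW(<E>) = {$}.

<E> ::= epsilon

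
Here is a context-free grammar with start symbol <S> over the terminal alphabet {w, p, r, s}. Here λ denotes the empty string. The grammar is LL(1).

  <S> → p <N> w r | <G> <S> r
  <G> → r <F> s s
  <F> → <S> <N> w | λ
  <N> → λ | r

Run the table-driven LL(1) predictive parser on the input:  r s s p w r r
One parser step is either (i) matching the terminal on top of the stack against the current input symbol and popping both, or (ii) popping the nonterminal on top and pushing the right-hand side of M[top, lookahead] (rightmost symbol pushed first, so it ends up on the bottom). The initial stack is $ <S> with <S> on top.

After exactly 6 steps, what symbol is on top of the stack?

<S>

step 1: stack=$ <S>  input=r s s p w r r $  — expand <S> → <G> <S> r
step 2: stack=$ r <S> <G>  input=r s s p w r r $  — expand <G> → r <F> s s
step 3: stack=$ r <S> s s <F> r  input=r s s p w r r $  — match r
step 4: stack=$ r <S> s s <F>  input=s s p w r r $  — expand <F> → λ
step 5: stack=$ r <S> s s  input=s s p w r r $  — match s
step 6: stack=$ r <S> s  input=s p w r r $  — match s
Stack after step 6: $ r <S> (top = <S>).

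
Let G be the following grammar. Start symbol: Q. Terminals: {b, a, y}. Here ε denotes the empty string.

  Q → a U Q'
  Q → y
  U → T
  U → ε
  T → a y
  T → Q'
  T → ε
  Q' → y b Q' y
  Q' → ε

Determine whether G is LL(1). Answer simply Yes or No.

No

FIRST(Q) = {a, y}
FIRST(U) = {ε, a, y}
FIRST(T) = {ε, a, y}
FIRST(Q') = {ε, y}
FOLLOW(Q) = {$}
FOLLOW(U) = {$, y}
FOLLOW(T) = {$, y}
FOLLOW(Q') = {$, y}
Cell M[Q', y] receives both Q' → y b Q' y and Q' → ε — the grammar is not LL(1).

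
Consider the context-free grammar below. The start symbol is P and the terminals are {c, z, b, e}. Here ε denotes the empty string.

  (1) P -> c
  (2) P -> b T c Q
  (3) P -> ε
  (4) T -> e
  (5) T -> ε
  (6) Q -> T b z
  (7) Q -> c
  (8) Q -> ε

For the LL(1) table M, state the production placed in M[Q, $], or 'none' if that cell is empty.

FIRST(P) = {ε, b, c}
FIRST(T) = {ε, e}
FIRST(Q) = {ε, b, c, e}  (via T b z)
FOLLOW(P) includes $ since P is the start symbol.
FOLLOW(P): P appears on no right-hand side. Thus FOLLOW(P) = {$}.
FOLLOW(Q): in P->b T c Q, the suffix after Q is empty, so FOLLOW(Q) ⊇ FOLLOW(P) = {$}. Thus FOLLOW(Q) = {$}.
For Q -> T b z: FIRST(T b z) = {b, e}, so it goes in M[Q, t] for t ∈ {b, e}.
For Q -> c: FIRST(c) = {c}, so it goes in M[Q, t] for t ∈ {c}.
For Q -> ε: FIRST(ε) = {ε}, so it goes in M[Q, t] for t ∈ {}; since ε ∈ FIRST, also for every t ∈ FOLLOW(Q) = {$}.

Q -> ε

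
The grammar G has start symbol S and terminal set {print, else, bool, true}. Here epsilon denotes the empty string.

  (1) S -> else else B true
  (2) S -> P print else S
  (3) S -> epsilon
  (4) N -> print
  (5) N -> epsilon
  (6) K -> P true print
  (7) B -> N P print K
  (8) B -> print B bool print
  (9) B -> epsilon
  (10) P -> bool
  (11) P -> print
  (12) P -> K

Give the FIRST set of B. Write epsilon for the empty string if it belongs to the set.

{epsilon, bool, print}

FIRST(N): from N->print we get {print}; from N->epsilon we get {epsilon}. So FIRST(N) = {epsilon, print}.
FIRST(S): from S->else else B true we get {else}; from S->P print else S we get {bool, print}; from S->epsilon we get {epsilon}. So FIRST(S) = {epsilon, bool, else, print}.
FIRST(K): from K->P true print we get {bool, print}. So FIRST(K) = {bool, print}.
FIRST(P): from P->bool we get {bool}; from P->print we get {print}; from P->K we get {bool, print}. So FIRST(P) = {bool, print}.
FIRST(B): from B->N P print K we get {bool, print}; from B->print B bool print we get {print}; from B->epsilon we get {epsilon}. So FIRST(B) = {epsilon, bool, print}.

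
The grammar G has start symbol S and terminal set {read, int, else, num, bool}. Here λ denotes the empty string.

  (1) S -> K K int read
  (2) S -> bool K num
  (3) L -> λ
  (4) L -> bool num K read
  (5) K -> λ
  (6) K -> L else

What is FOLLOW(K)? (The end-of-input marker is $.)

{bool, else, int, num, read}

FIRST(L): from L->λ we get {λ}; from L->bool num K read we get {bool}. So FIRST(L) = {λ, bool}.
FIRST(K): from K->λ we get {λ}; from K->L else we get {bool, else}. So FIRST(K) = {λ, bool, else}.
FIRST(S): from S->K K int read we get {bool, else, int}; from S->bool K num we get {bool}. So FIRST(S) = {bool, else, int}.
FOLLOW(S) includes $ since S is the start symbol.
FOLLOW(S): S appears on no right-hand side. Thus FOLLOW(S) = {$}.
FOLLOW(L): in K->L else, L is followed by else with FIRST {else}. Thus FOLLOW(L) = {else}.
FOLLOW(K): in S->K K int read (occurrence 1), K is followed by K int read with FIRST {bool, else, int}; in S->K K int read (occurrence 2), K is followed by int read with FIRST {int}; in S->bool K num, K is followed by num with FIRST {num}; in L->bool num K read, K is followed by read with FIRST {read}. Thus FOLLOW(K) = {bool, else, int, num, read}.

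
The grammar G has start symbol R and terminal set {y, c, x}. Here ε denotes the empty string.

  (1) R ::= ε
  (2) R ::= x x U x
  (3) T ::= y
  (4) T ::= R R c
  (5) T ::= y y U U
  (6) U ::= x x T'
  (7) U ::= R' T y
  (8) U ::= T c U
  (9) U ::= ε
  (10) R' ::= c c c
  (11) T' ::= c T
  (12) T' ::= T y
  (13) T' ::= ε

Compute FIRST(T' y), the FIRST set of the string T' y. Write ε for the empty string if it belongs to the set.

FIRST(R): from R::=ε we get {ε}; from R::=x x U x we get {x}. So FIRST(R) = {ε, x}.
FIRST(R'): from R'::=c c c we get {c}. So FIRST(R') = {c}.
FIRST(T): from T::=y we get {y}; from T::=R R c we get {c, x}; from T::=y y U U we get {y}. So FIRST(T) = {c, x, y}.
FIRST(U): from U::=x x T' we get {x}; from U::=R' T y we get {c}; from U::=T c U we get {c, x, y}; from U::=ε we get {ε}. So FIRST(U) = {ε, c, x, y}.
FIRST(T'): from T'::=c T we get {c}; from T'::=T y we get {c, x, y}; from T'::=ε we get {ε}. So FIRST(T') = {ε, c, x, y}.
FIRST(T' y): take FIRST of each symbol in turn, carrying on past any symbol whose FIRST contains ε; result {c, x, y}.

{c, x, y}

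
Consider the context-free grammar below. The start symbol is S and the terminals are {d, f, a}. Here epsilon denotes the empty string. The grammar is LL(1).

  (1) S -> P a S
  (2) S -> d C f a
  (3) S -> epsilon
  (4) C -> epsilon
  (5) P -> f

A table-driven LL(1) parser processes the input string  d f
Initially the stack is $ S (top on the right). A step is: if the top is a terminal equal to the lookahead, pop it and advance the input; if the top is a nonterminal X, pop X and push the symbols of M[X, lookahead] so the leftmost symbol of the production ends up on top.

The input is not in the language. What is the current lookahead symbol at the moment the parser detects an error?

step 1: stack=$ S  input=d f $  — expand S -> d C f a
step 2: stack=$ a f C d  input=d f $  — match d
step 3: stack=$ a f C  input=f $  — expand C -> epsilon
step 4: stack=$ a f  input=f $  — match f
step 5: stack=$ a  input=$  — error: top is terminal a but lookahead is $

$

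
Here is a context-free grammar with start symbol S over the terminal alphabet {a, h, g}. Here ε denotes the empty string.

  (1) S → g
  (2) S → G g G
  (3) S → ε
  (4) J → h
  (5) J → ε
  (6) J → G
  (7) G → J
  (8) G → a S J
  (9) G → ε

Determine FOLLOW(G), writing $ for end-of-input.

{$, a, g, h}

FIRST(S): from S→g we get {g}; from S→G g G we get {a, g, h}; from S→ε we get {ε}. So FIRST(S) = {ε, a, g, h}.
FIRST(J): from J→h we get {h}; from J→ε we get {ε}; from J→G we get {ε, a, h}. So FIRST(J) = {ε, a, h}.
FIRST(G): from G→J we get {ε, a, h}; from G→a S J we get {a}; from G→ε we get {ε}. So FIRST(G) = {ε, a, h}.
FOLLOW(S) includes $ since S is the start symbol.
FOLLOW(S): in G→a S J, S is followed by J with FIRST {ε, a, h}; in G→a S J, the suffix after S is nullable, so FOLLOW(S) ⊇ FOLLOW(G) = {$, a, g, h}. Thus FOLLOW(S) = {$, a, g, h}.
FOLLOW(J): in G→J, the suffix after J is empty, so FOLLOW(J) ⊇ FOLLOW(G) = {$, a, g, h}; in G→a S J, the suffix after J is empty, so FOLLOW(J) ⊇ FOLLOW(G) = {$, a, g, h}. Thus FOLLOW(J) = {$, a, g, h}.
FOLLOW(G): in S→G g G (occurrence 1), G is followed by g G with FIRST {g}; in S→G g G (occurrence 2), the suffix after G is empty, so FOLLOW(G) ⊇ FOLLOW(S) = {$, a, g, h}; in J→G, the suffix after G is empty, so FOLLOW(G) ⊇ FOLLOW(J) = {$, a, g, h}. Thus FOLLOW(G) = {$, a, g, h}.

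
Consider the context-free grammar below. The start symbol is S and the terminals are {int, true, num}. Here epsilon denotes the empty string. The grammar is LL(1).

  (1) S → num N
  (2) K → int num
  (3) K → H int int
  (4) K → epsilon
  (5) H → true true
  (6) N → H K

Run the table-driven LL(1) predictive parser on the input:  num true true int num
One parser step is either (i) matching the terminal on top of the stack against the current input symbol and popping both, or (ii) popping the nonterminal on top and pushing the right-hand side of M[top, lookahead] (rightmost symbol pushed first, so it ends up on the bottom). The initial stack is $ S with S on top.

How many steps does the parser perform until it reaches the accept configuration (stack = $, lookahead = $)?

9

     Stack          Input                    Action
  1  $ S            num true true int num $  expand S → num N
  2  $ N num        num true true int num $  match num
  3  $ N            true true int num $      expand N → H K
  4  $ K H          true true int num $      expand H → true true
  5  $ K true true  true true int num $      match true
  6  $ K true       true int num $           match true
  7  $ K            int num $                expand K → int num
  8  $ num int      int num $                match int
  9  $ num          num $                    match num
Accept reached after 9 steps.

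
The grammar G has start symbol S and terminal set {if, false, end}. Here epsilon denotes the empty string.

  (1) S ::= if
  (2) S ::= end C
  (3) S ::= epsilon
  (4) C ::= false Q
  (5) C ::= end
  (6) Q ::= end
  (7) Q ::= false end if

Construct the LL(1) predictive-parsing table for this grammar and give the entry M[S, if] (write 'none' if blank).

S ::= if

FIRST(S): from S::=if we get {if}; from S::=end C we get {end}; from S::=epsilon we get {epsilon}. So FIRST(S) = {epsilon, end, if}.
FIRST(C): from C::=false Q we get {false}; from C::=end we get {end}. So FIRST(C) = {end, false}.
FIRST(Q): from Q::=end we get {end}; from Q::=false end if we get {false}. So FIRST(Q) = {end, false}.
FOLLOW(S) includes $ since S is the start symbol.
FOLLOW(S): S appears on no right-hand side. Thus FOLLOW(S) = {$}.
For S ::= if: FIRST(if) = {if}, so it goes in M[S, t] for t ∈ {if}.
For S ::= end C: FIRST(end C) = {end}, so it goes in M[S, t] for t ∈ {end}.
For S ::= epsilon: FIRST(epsilon) = {epsilon}, so it goes in M[S, t] for t ∈ {}; since epsilon ∈ FIRST, also for every t ∈ FOLLOW(S) = {$}.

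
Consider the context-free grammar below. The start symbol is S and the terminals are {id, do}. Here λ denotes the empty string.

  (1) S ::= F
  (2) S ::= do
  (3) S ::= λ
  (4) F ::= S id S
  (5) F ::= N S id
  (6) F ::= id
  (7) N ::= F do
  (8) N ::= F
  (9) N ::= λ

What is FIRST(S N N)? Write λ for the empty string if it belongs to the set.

{λ, do, id}

FIRST(S) = {λ, do, id}  (via F)
FIRST(F) = {do, id}  (via S id S, N S id)
FIRST(N) = {λ, do, id}  (via F do, F)
FIRST(S N N): take FIRST of each symbol in turn, carrying on past any symbol whose FIRST contains λ; result {λ, do, id}.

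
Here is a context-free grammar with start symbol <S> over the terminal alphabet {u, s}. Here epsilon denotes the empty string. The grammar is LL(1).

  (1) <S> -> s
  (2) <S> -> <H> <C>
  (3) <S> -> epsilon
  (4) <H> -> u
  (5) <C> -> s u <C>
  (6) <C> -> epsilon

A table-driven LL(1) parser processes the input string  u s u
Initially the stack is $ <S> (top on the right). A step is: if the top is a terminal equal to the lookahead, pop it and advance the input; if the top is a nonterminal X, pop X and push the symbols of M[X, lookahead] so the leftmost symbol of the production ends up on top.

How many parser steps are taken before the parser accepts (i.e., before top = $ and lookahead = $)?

7

     Stack      Input    Action
  1  $ <S>      u s u $  expand <S> -> <H> <C>
  2  $ <C> <H>  u s u $  expand <H> -> u
  3  $ <C> u    u s u $  match u
  4  $ <C>      s u $    expand <C> -> s u <C>
  5  $ <C> u s  s u $    match s
  6  $ <C> u    u $      match u
  7  $ <C>      $        expand <C> -> epsilon
Accept reached after 7 steps.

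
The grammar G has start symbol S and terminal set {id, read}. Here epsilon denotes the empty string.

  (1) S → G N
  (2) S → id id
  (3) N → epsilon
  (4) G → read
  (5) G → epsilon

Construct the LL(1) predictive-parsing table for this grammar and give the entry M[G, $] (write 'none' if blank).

G → epsilon

FIRST(N): from N→epsilon we get {epsilon}. So FIRST(N) = {epsilon}.
FIRST(G): from G→read we get {read}; from G→epsilon we get {epsilon}. So FIRST(G) = {epsilon, read}.
FIRST(S): from S→G N we get {epsilon, read}; from S→id id we get {id}. So FIRST(S) = {epsilon, id, read}.
FOLLOW(S) includes $ since S is the start symbol.
FOLLOW(S): S appears on no right-hand side. Thus FOLLOW(S) = {$}.
FOLLOW(G): in S→G N, G is followed by N with FIRST {epsilon}; in S→G N, the suffix after G is nullable, so FOLLOW(G) ⊇ FOLLOW(S) = {$}. Thus FOLLOW(G) = {$}.
For G → read: FIRST(read) = {read}, so it goes in M[G, t] for t ∈ {read}.
For G → epsilon: FIRST(epsilon) = {epsilon}, so it goes in M[G, t] for t ∈ {}; since epsilon ∈ FIRST, also for every t ∈ FOLLOW(G) = {$}.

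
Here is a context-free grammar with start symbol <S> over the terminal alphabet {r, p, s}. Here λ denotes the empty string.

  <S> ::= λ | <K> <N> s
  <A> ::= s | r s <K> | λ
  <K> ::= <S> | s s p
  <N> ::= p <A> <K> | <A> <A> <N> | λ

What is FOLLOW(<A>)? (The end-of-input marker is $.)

FIRST(<A>): from <A>::=s we get {s}; from <A>::=r s <K> we get {r}; from <A>::=λ we get {λ}. So FIRST(<A>) = {λ, r, s}.
FIRST(<N>): from <N>::=p <A> <K> we get {p}; from <N>::=<A> <A> <N> we get {λ, p, r, s}; from <N>::=λ we get {λ}. So FIRST(<N>) = {λ, p, r, s}.
FIRST(<S>): from <S>::=λ we get {λ}; from <S>::=<K> <N> s we get {p, r, s}. So FIRST(<S>) = {λ, p, r, s}.
FIRST(<K>): from <K>::=<S> we get {λ, p, r, s}; from <K>::=s s p we get {s}. So FIRST(<K>) = {λ, p, r, s}.
FOLLOW(<S>) includes $ since <S> is the start symbol.
FOLLOW(<N>): in <S>::=<K> <N> s, <N> is followed by s with FIRST {s}; in <N>::=<A> <A> <N>, the suffix after <N> is empty (adds nothing new). Thus FOLLOW(<N>) = {s}.
FOLLOW(<A>): in <N>::=p <A> <K>, <A> is followed by <K> with FIRST {λ, p, r, s}; in <N>::=p <A> <K>, the suffix after <A> is nullable, so FOLLOW(<A>) ⊇ FOLLOW(<N>) = {s}; in <N>::=<A> <A> <N> (occurrence 1), <A> is followed by <A> <N> with FIRST {λ, p, r, s}; in <N>::=<A> <A> <N> (occurrence 1), the suffix after <A> is nullable, so FOLLOW(<A>) ⊇ FOLLOW(<N>) = {s}; in <N>::=<A> <A> <N> (occurrence 2), <A> is followed by <N> with FIRST {λ, p, r, s}; in <N>::=<A> <A> <N> (occurrence 2), the suffix after <A> is nullable, so FOLLOW(<A>) ⊇ FOLLOW(<N>) = {s}. Thus FOLLOW(<A>) = {p, r, s}.
FOLLOW(<K>): in <S>::=<K> <N> s, <K> is followed by <N> s with FIRST {p, r, s}; in <A>::=r s <K>, the suffix after <K> is empty, so FOLLOW(<K>) ⊇ FOLLOW(<A>) = {p, r, s}; in <N>::=p <A> <K>, the suffix after <K> is empty, so FOLLOW(<K>) ⊇ FOLLOW(<N>) = {s}. Thus FOLLOW(<K>) = {p, r, s}.
FOLLOW(<S>): in <K>::=<S>, the suffix after <S> is empty, so FOLLOW(<S>) ⊇ FOLLOW(<K>) = {p, r, s}. Thus FOLLOW(<S>) = {$, p, r, s}.

{p, r, s}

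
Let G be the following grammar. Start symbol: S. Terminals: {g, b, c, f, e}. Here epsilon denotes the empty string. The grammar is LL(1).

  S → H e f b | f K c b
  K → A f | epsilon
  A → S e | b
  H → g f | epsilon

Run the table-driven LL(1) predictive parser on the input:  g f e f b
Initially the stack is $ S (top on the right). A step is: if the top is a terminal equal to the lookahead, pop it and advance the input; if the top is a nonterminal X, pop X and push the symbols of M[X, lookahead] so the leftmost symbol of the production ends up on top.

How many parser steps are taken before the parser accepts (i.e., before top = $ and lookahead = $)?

7

step 1: stack=$ S  input=g f e f b $  — expand S → H e f b
step 2: stack=$ b f e H  input=g f e f b $  — expand H → g f
step 3: stack=$ b f e f g  input=g f e f b $  — match g
step 4: stack=$ b f e f  input=f e f b $  — match f
step 5: stack=$ b f e  input=e f b $  — match e
step 6: stack=$ b f  input=f b $  — match f
step 7: stack=$ b  input=b $  — match b
Accept reached after 7 steps.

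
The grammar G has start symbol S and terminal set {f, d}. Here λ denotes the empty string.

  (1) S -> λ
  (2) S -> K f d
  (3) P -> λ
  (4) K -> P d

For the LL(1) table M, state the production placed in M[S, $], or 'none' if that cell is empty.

S -> λ

FIRST(P): from P->λ we get {λ}. So FIRST(P) = {λ}.
FIRST(K): from K->P d we get {d}. So FIRST(K) = {d}.
FIRST(S): from S->λ we get {λ}; from S->K f d we get {d}. So FIRST(S) = {λ, d}.
FOLLOW(S) includes $ since S is the start symbol.
FOLLOW(S): S appears on no right-hand side. Thus FOLLOW(S) = {$}.
For S -> λ: FIRST(λ) = {λ}, so it goes in M[S, t] for t ∈ {}; since λ ∈ FIRST, also for every t ∈ FOLLOW(S) = {$}.
For S -> K f d: FIRST(K f d) = {d}, so it goes in M[S, t] for t ∈ {d}.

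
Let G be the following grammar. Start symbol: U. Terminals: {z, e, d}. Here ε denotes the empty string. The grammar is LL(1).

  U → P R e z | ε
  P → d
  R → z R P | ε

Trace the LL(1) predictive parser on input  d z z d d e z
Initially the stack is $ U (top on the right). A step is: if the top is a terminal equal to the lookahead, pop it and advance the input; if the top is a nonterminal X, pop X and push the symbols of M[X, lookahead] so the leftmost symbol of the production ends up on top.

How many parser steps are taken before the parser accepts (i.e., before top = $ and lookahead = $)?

step 1: stack=$ U  input=d z z d d e z $  — expand U → P R e z
step 2: stack=$ z e R P  input=d z z d d e z $  — expand P → d
step 3: stack=$ z e R d  input=d z z d d e z $  — match d
step 4: stack=$ z e R  input=z z d d e z $  — expand R → z R P
step 5: stack=$ z e P R z  input=z z d d e z $  — match z
step 6: stack=$ z e P R  input=z d d e z $  — expand R → z R P
step 7: stack=$ z e P P R z  input=z d d e z $  — match z
step 8: stack=$ z e P P R  input=d d e z $  — expand R → ε
step 9: stack=$ z e P P  input=d d e z $  — expand P → d
step 10: stack=$ z e P d  input=d d e z $  — match d
step 11: stack=$ z e P  input=d e z $  — expand P → d
step 12: stack=$ z e d  input=d e z $  — match d
step 13: stack=$ z e  input=e z $  — match e
step 14: stack=$ z  input=z $  — match z
Accept reached after 14 steps.

14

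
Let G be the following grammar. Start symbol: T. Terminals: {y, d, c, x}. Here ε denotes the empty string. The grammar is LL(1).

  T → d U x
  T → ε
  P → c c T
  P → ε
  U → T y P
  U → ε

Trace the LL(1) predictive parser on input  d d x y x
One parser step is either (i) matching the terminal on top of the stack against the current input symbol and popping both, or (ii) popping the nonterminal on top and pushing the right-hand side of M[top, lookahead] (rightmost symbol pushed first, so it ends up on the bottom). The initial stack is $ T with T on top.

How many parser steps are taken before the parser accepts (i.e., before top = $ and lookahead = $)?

10

      Stack          Input        Action
   1  $ T            d d x y x $  expand T → d U x
   2  $ x U d        d d x y x $  match d
   3  $ x U          d x y x $    expand U → T y P
   4  $ x P y T      d x y x $    expand T → d U x
   5  $ x P y x U d  d x y x $    match d
   6  $ x P y x U    x y x $      expand U → ε
   7  $ x P y x      x y x $      match x
   8  $ x P y        y x $        match y
   9  $ x P          x $          expand P → ε
  10  $ x            x $          match x
Accept reached after 10 steps.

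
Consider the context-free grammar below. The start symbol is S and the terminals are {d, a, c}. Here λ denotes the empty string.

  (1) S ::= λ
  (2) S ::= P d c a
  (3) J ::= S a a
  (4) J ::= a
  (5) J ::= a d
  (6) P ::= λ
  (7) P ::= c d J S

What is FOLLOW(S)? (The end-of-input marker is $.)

{$, a, d}

FIRST(P): from P::=λ we get {λ}; from P::=c d J S we get {c}. So FIRST(P) = {λ, c}.
FIRST(S): from S::=λ we get {λ}; from S::=P d c a we get {c, d}. So FIRST(S) = {λ, c, d}.
FIRST(J): from J::=S a a we get {a, c, d}; from J::=a we get {a}; from J::=a d we get {a}. So FIRST(J) = {a, c, d}.
FOLLOW(S) includes $ since S is the start symbol.
FOLLOW(P): in S::=P d c a, P is followed by d c a with FIRST {d}. Thus FOLLOW(P) = {d}.
FOLLOW(S): in J::=S a a, S is followed by a a with FIRST {a}; in P::=c d J S, the suffix after S is empty, so FOLLOW(S) ⊇ FOLLOW(P) = {d}. Thus FOLLOW(S) = {$, a, d}.
FOLLOW(J): in P::=c d J S, J is followed by S with FIRST {λ, c, d}; in P::=c d J S, the suffix after J is nullable, so FOLLOW(J) ⊇ FOLLOW(P) = {d}. Thus FOLLOW(J) = {c, d}.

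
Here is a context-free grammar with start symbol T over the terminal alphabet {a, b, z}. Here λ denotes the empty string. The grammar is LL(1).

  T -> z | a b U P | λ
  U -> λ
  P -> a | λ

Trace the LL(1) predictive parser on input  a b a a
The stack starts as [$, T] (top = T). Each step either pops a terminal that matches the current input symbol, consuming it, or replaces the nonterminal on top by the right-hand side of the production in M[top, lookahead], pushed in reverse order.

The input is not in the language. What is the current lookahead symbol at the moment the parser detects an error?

a

step 1: stack=$ T  input=a b a a $  — expand T -> a b U P
step 2: stack=$ P U b a  input=a b a a $  — match a
step 3: stack=$ P U b  input=b a a $  — match b
step 4: stack=$ P U  input=a a $  — expand U -> λ
step 5: stack=$ P  input=a a $  — expand P -> a
step 6: stack=$ a  input=a a $  — match a
step 7: stack=$  input=a $  — error: stack empty but input remains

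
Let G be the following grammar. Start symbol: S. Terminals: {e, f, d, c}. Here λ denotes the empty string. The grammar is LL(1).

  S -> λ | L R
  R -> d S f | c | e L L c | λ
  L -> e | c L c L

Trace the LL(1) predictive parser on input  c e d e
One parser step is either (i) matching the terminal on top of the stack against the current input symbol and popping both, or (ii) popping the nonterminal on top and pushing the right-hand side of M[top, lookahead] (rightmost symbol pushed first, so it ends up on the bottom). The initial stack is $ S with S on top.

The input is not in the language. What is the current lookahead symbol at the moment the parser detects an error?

d

     Stack        Input      Action
  1  $ S          c e d e $  expand S -> L R
  2  $ R L        c e d e $  expand L -> c L c L
  3  $ R L c L c  c e d e $  match c
  4  $ R L c L    e d e $    expand L -> e
  5  $ R L c e    e d e $    match e
  6  $ R L c      d e $      error: top is terminal c but lookahead is d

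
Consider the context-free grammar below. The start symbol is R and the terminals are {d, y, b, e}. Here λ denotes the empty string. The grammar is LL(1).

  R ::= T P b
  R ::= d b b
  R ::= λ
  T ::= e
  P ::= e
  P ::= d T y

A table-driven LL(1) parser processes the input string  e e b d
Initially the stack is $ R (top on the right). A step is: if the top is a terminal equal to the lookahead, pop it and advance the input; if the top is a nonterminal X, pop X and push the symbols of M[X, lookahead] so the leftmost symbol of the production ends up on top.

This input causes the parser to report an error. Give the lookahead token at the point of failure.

     Stack    Input      Action
  1  $ R      e e b d $  expand R ::= T P b
  2  $ b P T  e e b d $  expand T ::= e
  3  $ b P e  e e b d $  match e
  4  $ b P    e b d $    expand P ::= e
  5  $ b e    e b d $    match e
  6  $ b      b d $      match b
  7  $        d $        error: stack empty but input remains

d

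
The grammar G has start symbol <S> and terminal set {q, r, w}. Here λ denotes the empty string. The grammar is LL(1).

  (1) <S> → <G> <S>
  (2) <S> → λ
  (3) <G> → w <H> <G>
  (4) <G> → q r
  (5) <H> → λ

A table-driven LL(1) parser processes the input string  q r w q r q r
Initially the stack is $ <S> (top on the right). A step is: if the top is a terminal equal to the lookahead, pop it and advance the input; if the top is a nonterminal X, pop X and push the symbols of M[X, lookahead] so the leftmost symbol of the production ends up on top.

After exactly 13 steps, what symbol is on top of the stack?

q

      Stack            Input            Action
   1  $ <S>            q r w q r q r $  expand <S> → <G> <S>
   2  $ <S> <G>        q r w q r q r $  expand <G> → q r
   3  $ <S> r q        q r w q r q r $  match q
   4  $ <S> r          r w q r q r $    match r
   5  $ <S>            w q r q r $      expand <S> → <G> <S>
   6  $ <S> <G>        w q r q r $      expand <G> → w <H> <G>
   7  $ <S> <G> <H> w  w q r q r $      match w
   8  $ <S> <G> <H>    q r q r $        expand <H> → λ
   9  $ <S> <G>        q r q r $        expand <G> → q r
  10  $ <S> r q        q r q r $        match q
  11  $ <S> r          r q r $          match r
  12  $ <S>            q r $            expand <S> → <G> <S>
  13  $ <S> <G>        q r $            expand <G> → q r
Stack after step 13: $ <S> r q (top = q).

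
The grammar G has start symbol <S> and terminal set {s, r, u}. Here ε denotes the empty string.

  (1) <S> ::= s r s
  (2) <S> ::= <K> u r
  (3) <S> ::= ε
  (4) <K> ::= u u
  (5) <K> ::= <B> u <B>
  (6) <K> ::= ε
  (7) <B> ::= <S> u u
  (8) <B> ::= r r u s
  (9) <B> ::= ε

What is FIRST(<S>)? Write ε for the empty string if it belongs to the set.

FIRST(<S>): from <S>::=s r s we get {s}; from <S>::=<K> u r we get {r, s, u}; from <S>::=ε we get {ε}. So FIRST(<S>) = {ε, r, s, u}.
FIRST(<B>): from <B>::=<S> u u we get {r, s, u}; from <B>::=r r u s we get {r}; from <B>::=ε we get {ε}. So FIRST(<B>) = {ε, r, s, u}.
FIRST(<K>): from <K>::=u u we get {u}; from <K>::=<B> u <B> we get {r, s, u}; from <K>::=ε we get {ε}. So FIRST(<K>) = {ε, r, s, u}.

{ε, r, s, u}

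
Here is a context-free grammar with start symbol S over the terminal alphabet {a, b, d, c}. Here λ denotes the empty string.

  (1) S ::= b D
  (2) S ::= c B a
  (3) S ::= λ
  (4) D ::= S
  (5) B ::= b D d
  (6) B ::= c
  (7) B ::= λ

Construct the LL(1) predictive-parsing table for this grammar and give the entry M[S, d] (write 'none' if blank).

S ::= λ

FIRST(S): from S::=b D we get {b}; from S::=c B a we get {c}; from S::=λ we get {λ}. So FIRST(S) = {λ, b, c}.
FIRST(B): from B::=b D d we get {b}; from B::=c we get {c}; from B::=λ we get {λ}. So FIRST(B) = {λ, b, c}.
FIRST(D): from D::=S we get {λ, b, c}. So FIRST(D) = {λ, b, c}.
FOLLOW(S) includes $ since S is the start symbol.
FOLLOW(S): in D::=S, the suffix after S is empty, so FOLLOW(S) ⊇ FOLLOW(D) = {$, d}. Thus FOLLOW(S) = {$, d}.
FOLLOW(D): in S::=b D, the suffix after D is empty, so FOLLOW(D) ⊇ FOLLOW(S) = {$, d}; in B::=b D d, D is followed by d with FIRST {d}. Thus FOLLOW(D) = {$, d}.
For S ::= b D: FIRST(b D) = {b}, so it goes in M[S, t] for t ∈ {b}.
For S ::= c B a: FIRST(c B a) = {c}, so it goes in M[S, t] for t ∈ {c}.
For S ::= λ: FIRST(λ) = {λ}, so it goes in M[S, t] for t ∈ {}; since λ ∈ FIRST, also for every t ∈ FOLLOW(S) = {$, d}.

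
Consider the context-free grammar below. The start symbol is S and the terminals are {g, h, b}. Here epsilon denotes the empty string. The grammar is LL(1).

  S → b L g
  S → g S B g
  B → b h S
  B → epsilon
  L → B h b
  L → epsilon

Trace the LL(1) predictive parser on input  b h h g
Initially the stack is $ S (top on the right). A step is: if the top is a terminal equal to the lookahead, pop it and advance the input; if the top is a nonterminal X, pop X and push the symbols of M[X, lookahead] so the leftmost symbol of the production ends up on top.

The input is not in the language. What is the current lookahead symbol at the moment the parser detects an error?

h

step 1: stack=$ S  input=b h h g $  — expand S → b L g
step 2: stack=$ g L b  input=b h h g $  — match b
step 3: stack=$ g L  input=h h g $  — expand L → B h b
step 4: stack=$ g b h B  input=h h g $  — expand B → epsilon
step 5: stack=$ g b h  input=h h g $  — match h
step 6: stack=$ g b  input=h g $  — error: top is terminal b but lookahead is h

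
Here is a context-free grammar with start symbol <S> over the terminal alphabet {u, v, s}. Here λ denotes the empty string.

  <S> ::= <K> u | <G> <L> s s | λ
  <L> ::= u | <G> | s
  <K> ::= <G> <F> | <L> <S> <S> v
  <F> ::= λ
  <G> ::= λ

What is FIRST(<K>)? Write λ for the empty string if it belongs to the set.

FIRST(<F>): from <F>::=λ we get {λ}. So FIRST(<F>) = {λ}.
FIRST(<G>): from <G>::=λ we get {λ}. So FIRST(<G>) = {λ}.
FIRST(<L>): from <L>::=u we get {u}; from <L>::=<G> we get {λ}; from <L>::=s we get {s}. So FIRST(<L>) = {λ, s, u}.
FIRST(<S>): from <S>::=<K> u we get {s, u, v}; from <S>::=<G> <L> s s we get {s, u}; from <S>::=λ we get {λ}. So FIRST(<S>) = {λ, s, u, v}.
FIRST(<K>): from <K>::=<G> <F> we get {λ}; from <K>::=<L> <S> <S> v we get {s, u, v}. So FIRST(<K>) = {λ, s, u, v}.

{λ, s, u, v}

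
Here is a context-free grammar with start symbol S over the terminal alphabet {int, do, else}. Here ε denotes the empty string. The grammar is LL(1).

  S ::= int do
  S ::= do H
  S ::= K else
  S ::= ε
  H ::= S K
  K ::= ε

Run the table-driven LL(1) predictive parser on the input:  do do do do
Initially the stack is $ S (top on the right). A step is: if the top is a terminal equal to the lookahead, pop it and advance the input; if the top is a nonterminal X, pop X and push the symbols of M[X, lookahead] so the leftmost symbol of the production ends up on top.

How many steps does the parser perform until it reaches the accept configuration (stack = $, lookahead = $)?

17

step 1: stack=$ S  input=do do do do $  — expand S ::= do H
step 2: stack=$ H do  input=do do do do $  — match do
step 3: stack=$ H  input=do do do $  — expand H ::= S K
step 4: stack=$ K S  input=do do do $  — expand S ::= do H
step 5: stack=$ K H do  input=do do do $  — match do
step 6: stack=$ K H  input=do do $  — expand H ::= S K
step 7: stack=$ K K S  input=do do $  — expand S ::= do H
step 8: stack=$ K K H do  input=do do $  — match do
step 9: stack=$ K K H  input=do $  — expand H ::= S K
step 10: stack=$ K K K S  input=do $  — expand S ::= do H
step 11: stack=$ K K K H do  input=do $  — match do
step 12: stack=$ K K K H  input=$  — expand H ::= S K
step 13: stack=$ K K K K S  input=$  — expand S ::= ε
step 14: stack=$ K K K K  input=$  — expand K ::= ε
step 15: stack=$ K K K  input=$  — expand K ::= ε
step 16: stack=$ K K  input=$  — expand K ::= ε
step 17: stack=$ K  input=$  — expand K ::= ε
Accept reached after 17 steps.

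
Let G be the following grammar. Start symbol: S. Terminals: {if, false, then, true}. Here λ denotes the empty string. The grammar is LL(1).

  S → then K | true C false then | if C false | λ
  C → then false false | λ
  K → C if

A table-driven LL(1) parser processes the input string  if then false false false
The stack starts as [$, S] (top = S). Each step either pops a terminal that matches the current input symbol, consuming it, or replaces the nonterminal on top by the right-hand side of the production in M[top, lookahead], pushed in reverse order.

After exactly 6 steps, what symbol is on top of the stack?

     Stack                     Input                        Action
  1  $ S                       if then false false false $  expand S → if C false
  2  $ false C if              if then false false false $  match if
  3  $ false C                 then false false false $     expand C → then false false
  4  $ false false false then  then false false false $     match then
  5  $ false false false       false false false $          match false
  6  $ false false             false false $                match false
Stack after step 6: $ false (top = false).

false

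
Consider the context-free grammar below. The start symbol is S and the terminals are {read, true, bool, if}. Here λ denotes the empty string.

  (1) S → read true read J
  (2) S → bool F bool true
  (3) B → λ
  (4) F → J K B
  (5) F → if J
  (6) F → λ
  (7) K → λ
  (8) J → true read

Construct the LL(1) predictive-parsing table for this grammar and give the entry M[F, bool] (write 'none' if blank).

FIRST(S): from S→read true read J we get {read}; from S→bool F bool true we get {bool}. So FIRST(S) = {bool, read}.
FIRST(B): from B→λ we get {λ}. So FIRST(B) = {λ}.
FIRST(K): from K→λ we get {λ}. So FIRST(K) = {λ}.
FIRST(J): from J→true read we get {true}. So FIRST(J) = {true}.
FIRST(F): from F→J K B we get {true}; from F→if J we get {if}; from F→λ we get {λ}. So FIRST(F) = {λ, if, true}.
FOLLOW(S) includes $ since S is the start symbol.
FOLLOW(F): in S→bool F bool true, F is followed by bool true with FIRST {bool}. Thus FOLLOW(F) = {bool}.
For F → J K B: FIRST(J K B) = {true}, so it goes in M[F, t] for t ∈ {true}.
For F → if J: FIRST(if J) = {if}, so it goes in M[F, t] for t ∈ {if}.
For F → λ: FIRST(λ) = {λ}, so it goes in M[F, t] for t ∈ {}; since λ ∈ FIRST, also for every t ∈ FOLLOW(F) = {bool}.

F → λ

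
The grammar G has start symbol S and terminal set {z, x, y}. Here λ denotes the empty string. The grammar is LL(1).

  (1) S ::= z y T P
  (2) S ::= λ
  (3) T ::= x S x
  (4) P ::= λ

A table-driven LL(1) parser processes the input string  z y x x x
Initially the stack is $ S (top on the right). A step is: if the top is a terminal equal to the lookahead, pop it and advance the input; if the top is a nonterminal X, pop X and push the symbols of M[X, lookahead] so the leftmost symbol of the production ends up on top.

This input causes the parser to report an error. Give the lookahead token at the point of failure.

     Stack      Input        Action
  1  $ S        z y x x x $  expand S ::= z y T P
  2  $ P T y z  z y x x x $  match z
  3  $ P T y    y x x x $    match y
  4  $ P T      x x x $      expand T ::= x S x
  5  $ P x S x  x x x $      match x
  6  $ P x S    x x $        expand S ::= λ
  7  $ P x      x x $        match x
  8  $ P        x $          expand P ::= λ
  9  $          x $          error: stack empty but input remains

x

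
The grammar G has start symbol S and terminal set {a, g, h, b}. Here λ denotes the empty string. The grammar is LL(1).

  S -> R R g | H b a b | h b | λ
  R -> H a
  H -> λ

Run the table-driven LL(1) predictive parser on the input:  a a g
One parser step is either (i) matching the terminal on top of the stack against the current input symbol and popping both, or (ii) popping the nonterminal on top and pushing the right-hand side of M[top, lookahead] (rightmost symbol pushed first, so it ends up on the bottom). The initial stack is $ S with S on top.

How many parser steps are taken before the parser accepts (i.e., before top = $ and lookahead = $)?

step 1: stack=$ S  input=a a g $  — expand S -> R R g
step 2: stack=$ g R R  input=a a g $  — expand R -> H a
step 3: stack=$ g R a H  input=a a g $  — expand H -> λ
step 4: stack=$ g R a  input=a a g $  — match a
step 5: stack=$ g R  input=a g $  — expand R -> H a
step 6: stack=$ g a H  input=a g $  — expand H -> λ
step 7: stack=$ g a  input=a g $  — match a
step 8: stack=$ g  input=g $  — match g
Accept reached after 8 steps.

8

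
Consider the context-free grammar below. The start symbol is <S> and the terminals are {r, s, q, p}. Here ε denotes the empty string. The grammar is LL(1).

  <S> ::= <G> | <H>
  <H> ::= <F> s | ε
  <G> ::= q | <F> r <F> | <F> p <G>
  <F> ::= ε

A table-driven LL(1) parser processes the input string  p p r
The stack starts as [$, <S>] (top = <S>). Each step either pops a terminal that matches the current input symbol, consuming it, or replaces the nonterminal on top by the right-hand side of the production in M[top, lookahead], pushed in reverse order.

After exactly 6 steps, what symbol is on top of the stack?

p

     Stack        Input    Action
  1  $ <S>        p p r $  expand <S> ::= <G>
  2  $ <G>        p p r $  expand <G> ::= <F> p <G>
  3  $ <G> p <F>  p p r $  expand <F> ::= ε
  4  $ <G> p      p p r $  match p
  5  $ <G>        p r $    expand <G> ::= <F> p <G>
  6  $ <G> p <F>  p r $    expand <F> ::= ε
Stack after step 6: $ <G> p (top = p).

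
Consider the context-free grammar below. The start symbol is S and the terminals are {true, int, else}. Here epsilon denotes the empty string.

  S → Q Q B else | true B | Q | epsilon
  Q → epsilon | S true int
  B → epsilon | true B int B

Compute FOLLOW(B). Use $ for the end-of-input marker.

{$, else, int, true}

FIRST(B): from B→epsilon we get {epsilon}; from B→true B int B we get {true}. So FIRST(B) = {epsilon, true}.
FIRST(S): from S→Q Q B else we get {else, true}; from S→true B we get {true}; from S→Q we get {epsilon, else, true}; from S→epsilon we get {epsilon}. So FIRST(S) = {epsilon, else, true}.
FIRST(Q): from Q→epsilon we get {epsilon}; from Q→S true int we get {else, true}. So FIRST(Q) = {epsilon, else, true}.
FOLLOW(S) includes $ since S is the start symbol.
FOLLOW(S): in Q→S true int, S is followed by true int with FIRST {true}. Thus FOLLOW(S) = {$, true}.
FOLLOW(Q): in S→Q Q B else (occurrence 1), Q is followed by Q B else with FIRST {else, true}; in S→Q Q B else (occurrence 2), Q is followed by B else with FIRST {else, true}; in S→Q, the suffix after Q is empty, so FOLLOW(Q) ⊇ FOLLOW(S) = {$, true}. Thus FOLLOW(Q) = {$, else, true}.
FOLLOW(B): in S→Q Q B else, B is followed by else with FIRST {else}; in S→true B, the suffix after B is empty, so FOLLOW(B) ⊇ FOLLOW(S) = {$, true}; in B→true B int B (occurrence 1), B is followed by int B with FIRST {int}; in B→true B int B (occurrence 2), the suffix after B is empty (adds nothing new). Thus FOLLOW(B) = {$, else, int, true}.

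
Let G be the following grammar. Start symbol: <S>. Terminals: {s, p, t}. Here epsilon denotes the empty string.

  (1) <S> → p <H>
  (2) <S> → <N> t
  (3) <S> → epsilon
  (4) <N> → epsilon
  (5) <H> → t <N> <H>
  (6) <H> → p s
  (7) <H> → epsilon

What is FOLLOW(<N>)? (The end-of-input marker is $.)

FIRST(<N>): from <N>→epsilon we get {epsilon}. So FIRST(<N>) = {epsilon}.
FIRST(<H>): from <H>→t <N> <H> we get {t}; from <H>→p s we get {p}; from <H>→epsilon we get {epsilon}. So FIRST(<H>) = {epsilon, p, t}.
FIRST(<S>): from <S>→p <H> we get {p}; from <S>→<N> t we get {t}; from <S>→epsilon we get {epsilon}. So FIRST(<S>) = {epsilon, p, t}.
FOLLOW(<S>) includes $ since <S> is the start symbol.
FOLLOW(<S>): <S> appears on no right-hand side. Thus FOLLOW(<S>) = {$}.
FOLLOW(<H>): in <S>→p <H>, the suffix after <H> is empty, so FOLLOW(<H>) ⊇ FOLLOW(<S>) = {$}; in <H>→t <N> <H>, the suffix after <H> is empty (adds nothing new). Thus FOLLOW(<H>) = {$}.
FOLLOW(<N>): in <S>→<N> t, <N> is followed by t with FIRST {t}; in <H>→t <N> <H>, <N> is followed by <H> with FIRST {epsilon, p, t}; in <H>→t <N> <H>, the suffix after <N> is nullable, so FOLLOW(<N>) ⊇ FOLLOW(<H>) = {$}. Thus FOLLOW(<N>) = {$, p, t}.

{$, p, t}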